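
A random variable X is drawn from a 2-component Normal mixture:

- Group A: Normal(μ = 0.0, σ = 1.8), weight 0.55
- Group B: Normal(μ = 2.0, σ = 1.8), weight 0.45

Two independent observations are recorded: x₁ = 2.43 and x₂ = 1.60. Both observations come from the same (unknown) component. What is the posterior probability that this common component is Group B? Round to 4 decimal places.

Apply Bayes' rule: the posterior for each component is proportional to its prior times its likelihood at x.
Since both observations come from the same component, the likelihood for component k is f_k(x₁)·f_k(x₂).
  f_A = [0.0891018] × [0.149302] = 0.013303
  f_B = [0.2154] × [0.216229] = 0.0465757
Prior × likelihood for each component:
  π_A·f_A = 0.55 × 0.013303 = 0.00731668
  π_B·f_B = 0.45 × 0.0465757 = 0.0209591
Marginal: 0.00731668 + 0.0209591 = 0.0282758
Responsibility of Group B: 0.0209591 / 0.0282758 ≈ 0.7412

0.7412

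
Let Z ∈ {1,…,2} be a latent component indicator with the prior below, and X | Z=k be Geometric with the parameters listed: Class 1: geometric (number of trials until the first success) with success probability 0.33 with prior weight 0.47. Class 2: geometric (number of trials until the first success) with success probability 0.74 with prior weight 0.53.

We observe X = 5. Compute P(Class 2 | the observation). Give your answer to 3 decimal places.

The responsibility of component k is w_k f_k(x) divided by Σ_j w_j f_j(x).
Evaluate each component's likelihood at the observed value:
  L_1 = 0.0664987
  L_2 = 0.00338162
Unnormalised posteriors:
  w_1·L_1 = 0.47 × 0.0664987 = 0.0312544
  w_2·L_2 = 0.53 × 0.00338162 = 0.00179226
Marginal: 0.0312544 + 0.00179226 = 0.0330466
P(Class 2 | the observation) = 0.00179226 / 0.0330466 ≈ 0.054

0.054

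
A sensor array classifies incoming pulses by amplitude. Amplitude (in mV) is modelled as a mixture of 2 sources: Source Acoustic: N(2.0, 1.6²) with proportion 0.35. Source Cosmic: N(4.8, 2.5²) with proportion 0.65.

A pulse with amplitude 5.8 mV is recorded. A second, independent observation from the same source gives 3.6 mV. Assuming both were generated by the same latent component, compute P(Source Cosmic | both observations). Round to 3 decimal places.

By Bayes' theorem, P(k | x) = P(Z=k) f_k(x) / Σ_j P(Z=j) f_j(x).
Since both observations come from the same component, the likelihood for component k is f_k(x₁)·f_k(x₂).
  p_Acoustic = [(1/(1.6·√(2π)))·exp(−(5.8−2.0)²/(2·1.6²)) = 0.249339·exp(-2.82031) = 0.0148574] × [0.151232] = 0.00224692
  p_Cosmic = [(1/(2.5·√(2π)))·exp(−(5.8−4.8)²/(2·2.5²)) = 0.159577·exp(-0.08000) = 0.147308] × [0.142213] = 0.0209491
Prior × likelihood for each component:
  P(Z=Acoustic)·p_Acoustic = 0.35 × 0.00224692 = 0.00078642
  P(Z=Cosmic)·p_Cosmic = 0.65 × 0.0209491 = 0.0136169
Marginal: 0.00078642 + 0.0136169 = 0.0144033
Responsibility of Source Cosmic: 0.0136169 / 0.0144033 ≈ 0.945

0.945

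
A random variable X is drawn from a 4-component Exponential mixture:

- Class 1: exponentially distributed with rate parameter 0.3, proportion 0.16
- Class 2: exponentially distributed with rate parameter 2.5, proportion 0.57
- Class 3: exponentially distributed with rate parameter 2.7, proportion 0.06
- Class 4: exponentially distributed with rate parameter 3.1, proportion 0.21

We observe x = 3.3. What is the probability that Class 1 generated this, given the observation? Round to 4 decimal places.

The responsibility of component k is P(Z=k) f_k(x) divided by Σ_j P(Z=j) f_j(x).
Evaluate each component's likelihood at the observed value:
  L_1 = 0.111473
  L_2 = 0.000653146
  L_3 = 0.000364586
  L_4 = 0.000111822
Prior × likelihood for each component:
  P(Z=1)·L_1 = 0.16 × 0.111473 = 0.0178357
  P(Z=2)·L_2 = 0.57 × 0.000653146 = 0.000372293
  P(Z=3)·L_3 = 0.06 × 0.000364586 = 2.18752e-05
  P(Z=4)·L_4 = 0.21 × 0.000111822 = 2.34827e-05
Marginal: 0.0178357 + 0.000372293 + 2.18752e-05 + 2.34827e-05 = 0.0182533
P(Class 1 | the observation) = 0.0178357 / 0.0182533 ≈ 0.9771

0.9771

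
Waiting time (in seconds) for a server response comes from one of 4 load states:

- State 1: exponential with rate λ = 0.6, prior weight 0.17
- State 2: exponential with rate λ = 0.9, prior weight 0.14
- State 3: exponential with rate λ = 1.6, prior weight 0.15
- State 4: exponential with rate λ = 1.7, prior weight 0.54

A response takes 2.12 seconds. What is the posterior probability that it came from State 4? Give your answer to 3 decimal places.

The responsibility of component k is P(Z=k) f_k(x) divided by Σ_j P(Z=j) f_j(x).
Evaluate each component's likelihood at the observed value:
  L_1 = 0.6·e^(−0.6·2.12) = 0.6·e^(−1.2720) = 0.168162
  L_2 = 0.9·e^(−0.9·2.12) = 0.9·e^(−1.9080) = 0.133539
  L_3 = 1.6·e^(−1.6·2.12) = 1.6·e^(−3.3920) = 0.0538261
  L_4 = 1.7·e^(−1.7·2.12) = 1.7·e^(−3.6040) = 0.0462649
Weight by the priors:
  P(Z=1)·L_1 = 0.17 × 0.168162 = 0.0285876
  P(Z=2)·L_2 = 0.14 × 0.133539 = 0.0186955
  P(Z=3)·L_3 = 0.15 × 0.0538261 = 0.00807392
  P(Z=4)·L_4 = 0.54 × 0.0462649 = 0.024983
Marginal: 0.0285876 + 0.0186955 + 0.00807392 + 0.024983 = 0.08034
P(State 4 | data) ≈ 0.311

0.311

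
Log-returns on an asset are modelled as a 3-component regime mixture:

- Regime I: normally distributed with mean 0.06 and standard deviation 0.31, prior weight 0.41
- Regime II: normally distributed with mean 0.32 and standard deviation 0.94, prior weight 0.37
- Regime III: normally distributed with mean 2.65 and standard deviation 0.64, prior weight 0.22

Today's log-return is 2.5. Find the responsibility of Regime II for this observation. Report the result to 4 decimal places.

The responsibility of component k is P(Z=k) f_k(x) divided by Σ_j P(Z=j) f_j(x).
Component likelihoods at x = 2.5:
  p_I = (1/(0.31·√(2π)))·exp(−(2.5−0.06)²/(2·0.31²)) = 1.286911·exp(-30.97607) = 4.53747e-14
  p_II = (1/(0.94·√(2π)))·exp(−(2.5−0.32)²/(2·0.94²)) = 0.424407·exp(-2.68923) = 0.0288314
  p_III = (1/(0.64·√(2π)))·exp(−(2.5−2.65)²/(2·0.64²)) = 0.623347·exp(-0.02747) = 0.60646
Multiply by the mixture weights:
  P(Z=I)·p_I = 0.41 × 4.53747e-14 = 1.86036e-14
  P(Z=II)·p_II = 0.37 × 0.0288314 = 0.0106676
  P(Z=III)·p_III = 0.22 × 0.60646 = 0.133421
Normaliser: 1.86036e-14 + 0.0106676 + 0.133421 = 0.144089
Responsibility of Regime II: 0.0106676 / 0.144089 ≈ 0.0740

0.0740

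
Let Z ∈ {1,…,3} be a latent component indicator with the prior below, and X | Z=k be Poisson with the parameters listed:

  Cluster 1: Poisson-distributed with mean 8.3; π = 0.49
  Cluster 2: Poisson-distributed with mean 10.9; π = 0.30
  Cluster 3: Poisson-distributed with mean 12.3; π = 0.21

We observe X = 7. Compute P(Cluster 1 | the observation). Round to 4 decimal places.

0.6995

The responsibility of component k is π_k f_k(x) divided by Σ_j π_j f_j(x).
Component likelihoods at x = 7:
  f_1 = 0.133805
  f_2 = 0.0669492
  f_3 = 0.0384665
Prior × likelihood for each component:
  π_1·f_1 = 0.49 × 0.133805 = 0.0655644
  π_2·f_2 = 0.30 × 0.0669492 = 0.0200847
  π_3·f_3 = 0.21 × 0.0384665 = 0.00807797
Normaliser: 0.0655644 + 0.0200847 + 0.00807797 = 0.0937271
P(Cluster 1 | data) ≈ 0.6995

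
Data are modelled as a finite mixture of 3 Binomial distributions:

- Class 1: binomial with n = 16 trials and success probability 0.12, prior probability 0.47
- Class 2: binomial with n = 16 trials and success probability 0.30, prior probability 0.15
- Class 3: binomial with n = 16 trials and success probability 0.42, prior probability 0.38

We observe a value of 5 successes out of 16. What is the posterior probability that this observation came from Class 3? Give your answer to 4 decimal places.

Apply Bayes' rule: the posterior for each component is proportional to its prior times its likelihood at x.
Binomial probabilities:
  f_1 = 0.0266378
  f_2 = 0.209878
  f_3 = 0.142639
Prior × likelihood for each component:
  w_1·f_1 = 0.47 × 0.0266378 = 0.0125198
  w_2·f_2 = 0.15 × 0.209878 = 0.0314817
  w_3·f_3 = 0.38 × 0.142639 = 0.0542027
Sum: 0.0125198 + 0.0314817 + 0.0542027 = 0.0982042
Responsibility of Class 3: 0.0542027 / 0.0982042 ≈ 0.5519

0.5519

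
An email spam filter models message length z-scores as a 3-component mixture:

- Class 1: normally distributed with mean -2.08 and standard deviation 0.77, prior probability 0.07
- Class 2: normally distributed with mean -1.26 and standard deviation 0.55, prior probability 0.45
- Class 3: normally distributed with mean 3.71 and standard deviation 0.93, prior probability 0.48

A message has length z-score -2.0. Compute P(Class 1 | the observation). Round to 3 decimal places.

Apply Bayes' rule: the posterior for each component is proportional to its prior times its likelihood at x.
Evaluate each component's likelihood at the observed value:
  L_1 = (1/(0.77·√(2π)))·exp(−(-2.0−-2.08)²/(2·0.77²)) = 0.518107·exp(-0.00540) = 0.515318
  L_2 = (1/(0.55·√(2π)))·exp(−(-2.0−-1.26)²/(2·0.55²)) = 0.725350·exp(-0.90512) = 0.293398
  L_3 = (1/(0.93·√(2π)))·exp(−(-2.0−3.71)²/(2·0.93²)) = 0.428970·exp(-18.84848) = 2.79664e-09
Multiply by the mixture weights:
  w_1·L_1 = 0.07 × 0.515318 = 0.0360723
  w_2·L_2 = 0.45 × 0.293398 = 0.132029
  w_3·L_3 = 0.48 × 2.79664e-09 = 1.34239e-09
Marginal: 0.0360723 + 0.132029 + 1.34239e-09 = 0.168101
Responsibility of Class 1: 0.0360723 / 0.168101 ≈ 0.215

0.215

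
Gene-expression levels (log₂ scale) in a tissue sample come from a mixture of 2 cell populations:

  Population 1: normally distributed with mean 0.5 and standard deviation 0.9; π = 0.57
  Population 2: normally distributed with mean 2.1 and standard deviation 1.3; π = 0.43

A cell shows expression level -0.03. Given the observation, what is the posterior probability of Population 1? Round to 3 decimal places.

0.860

The responsibility of component k is w_k f_k(x) divided by Σ_j w_j f_j(x).
Component likelihoods at x = -0.03:
  f_1 = (1/(0.9·√(2π)))·exp(−(-0.03−0.5)²/(2·0.9²)) = 0.443269·exp(-0.17340) = 0.372703
  f_2 = (1/(1.3·√(2π)))·exp(−(-0.03−2.1)²/(2·1.3²)) = 0.306879·exp(-1.34228) = 0.080172
Multiply by the mixture weights:
  w_1·f_1 = 0.57 × 0.372703 = 0.212441
  w_2·f_2 = 0.43 × 0.080172 = 0.034474
Evidence: 0.212441 + 0.034474 = 0.246915
Responsibility of Population 1: 0.212441 / 0.246915 ≈ 0.860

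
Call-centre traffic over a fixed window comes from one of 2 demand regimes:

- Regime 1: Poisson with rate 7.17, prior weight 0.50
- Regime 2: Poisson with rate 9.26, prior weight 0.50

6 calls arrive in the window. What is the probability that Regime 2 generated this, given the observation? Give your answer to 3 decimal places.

0.365

Posterior ∝ prior × likelihood, so P(k | x) ∝ w_k f_k(x); normalise over all components.
Evaluate each component's likelihood at the observed value:
  L_1 = e^(−7.17)·7.17^6/6! = 0.145175
  L_2 = e^(−9.26)·9.26^6/6! = 0.0833233
Prior × likelihood for each component:
  w_1·L_1 = 0.50 × 0.145175 = 0.0725874
  w_2·L_2 = 0.50 × 0.0833233 = 0.0416617
Normaliser: 0.0725874 + 0.0416617 = 0.114249
Responsibility of Regime 2: 0.0416617 / 0.114249 ≈ 0.365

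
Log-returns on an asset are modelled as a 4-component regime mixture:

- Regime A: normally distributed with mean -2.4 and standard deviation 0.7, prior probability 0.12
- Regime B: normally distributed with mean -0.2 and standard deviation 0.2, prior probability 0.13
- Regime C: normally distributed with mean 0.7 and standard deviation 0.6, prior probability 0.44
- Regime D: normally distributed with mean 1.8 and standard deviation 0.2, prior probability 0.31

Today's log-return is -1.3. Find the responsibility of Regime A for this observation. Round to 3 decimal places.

By Bayes' theorem, P(k | x) = P(Z=k) f_k(x) / Σ_j P(Z=j) f_j(x).
Evaluate each component's likelihood at the observed value:
  f_A = (1/(0.7·√(2π)))·exp(−(-1.3−-2.4)²/(2·0.7²)) = 0.569918·exp(-1.23469) = 0.165803
  f_B = (1/(0.2·√(2π)))·exp(−(-1.3−-0.2)²/(2·0.2²)) = 1.994711·exp(-15.12500) = 5.38488e-07
  f_C = (1/(0.6·√(2π)))·exp(−(-1.3−0.7)²/(2·0.6²)) = 0.664904·exp(-5.55556) = 0.00257046
  f_D = (1/(0.2·√(2π)))·exp(−(-1.3−1.8)²/(2·0.2²)) = 1.994711·exp(-120.12500) = 1.34976e-52
Weight by the priors:
  P(Z=A)·f_A = 0.12 × 0.165803 = 0.0198963
  P(Z=B)·f_B = 0.13 × 5.38488e-07 = 7.00034e-08
  P(Z=C)·f_C = 0.44 × 0.00257046 = 0.001131
  P(Z=D)·f_D = 0.31 × 1.34976e-52 = 4.18425e-53
Normaliser: 0.0198963 + 7.00034e-08 + 0.001131 + 4.18425e-53 = 0.0210274
So the posterior for Regime A is 0.0198963 / 0.0210274 ≈ 0.946.

0.946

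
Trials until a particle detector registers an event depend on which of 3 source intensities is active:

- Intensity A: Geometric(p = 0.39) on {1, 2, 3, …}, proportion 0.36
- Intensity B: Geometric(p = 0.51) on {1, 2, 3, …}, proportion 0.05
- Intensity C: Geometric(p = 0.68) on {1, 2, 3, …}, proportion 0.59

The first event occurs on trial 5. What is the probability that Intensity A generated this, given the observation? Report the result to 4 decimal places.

0.7740

Posterior ∝ prior × likelihood, so P(k | x) ∝ π_k f_k(x); normalise over all components.
Evaluate each component's likelihood at the observed value:
  f_A = 0.39·(1−0.39)^4 = 0.39·0.138458 = 0.0539988
  f_B = 0.51·(1−0.51)^4 = 0.51·0.057648 = 0.0294005
  f_C = 0.68·(1−0.68)^4 = 0.68·0.0104858 = 0.00713032
Multiply by the mixture weights:
  π_A·f_A = 0.36 × 0.0539988 = 0.0194396
  π_B·f_B = 0.05 × 0.0294005 = 0.00147002
  π_C·f_C = 0.59 × 0.00713032 = 0.00420689
Marginal: 0.0194396 + 0.00147002 + 0.00420689 = 0.0251165
Responsibility of Intensity A: 0.0194396 / 0.0251165 ≈ 0.7740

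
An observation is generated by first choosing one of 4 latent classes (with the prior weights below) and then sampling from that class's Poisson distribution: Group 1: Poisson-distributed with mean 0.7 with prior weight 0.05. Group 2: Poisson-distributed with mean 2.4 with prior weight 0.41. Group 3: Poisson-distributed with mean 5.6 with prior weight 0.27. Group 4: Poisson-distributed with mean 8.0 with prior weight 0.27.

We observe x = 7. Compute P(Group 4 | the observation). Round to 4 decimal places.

Posterior ∝ prior × likelihood, so P(k | x) ∝ P(Z=k) f_k(x); normalise over all components.
Component likelihoods at x = 7:
  p_1 = 8.11427e-06
  p_2 = 0.00825546
  p_3 = 0.126717
  p_4 = 0.139587
Weight by the priors:
  P(Z=1)·p_1 = 0.05 × 8.11427e-06 = 4.05714e-07
  P(Z=2)·p_2 = 0.41 × 0.00825546 = 0.00338474
  P(Z=3)·p_3 = 0.27 × 0.126717 = 0.0342137
  P(Z=4)·p_4 = 0.27 × 0.139587 = 0.0376884
Evidence: 4.05714e-07 + 0.00338474 + 0.0342137 + 0.0376884 = 0.0752872
P(Group 4 | data) = 0.0376884 / 0.0752872 ≈ 0.5006

0.5006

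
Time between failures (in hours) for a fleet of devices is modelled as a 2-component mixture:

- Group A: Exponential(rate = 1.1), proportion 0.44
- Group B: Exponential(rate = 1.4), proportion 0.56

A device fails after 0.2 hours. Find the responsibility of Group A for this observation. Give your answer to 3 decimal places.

0.396

The responsibility of component k is π_k f_k(x) divided by Σ_j π_j f_j(x).
Exponential densities:
  f_A = 1.1·e^(−1.1·0.2) = 1.1·e^(−0.2200) = 0.882771
  f_B = 1.4·e^(−1.4·0.2) = 1.4·e^(−0.2800) = 1.0581
Multiply by the mixture weights:
  π_A·f_A = 0.44 × 0.882771 = 0.388419
  π_B·f_B = 0.56 × 1.0581 = 0.592534
Denominator: 0.388419 + 0.592534 = 0.980954
Responsibility of Group A: 0.388419 / 0.980954 ≈ 0.396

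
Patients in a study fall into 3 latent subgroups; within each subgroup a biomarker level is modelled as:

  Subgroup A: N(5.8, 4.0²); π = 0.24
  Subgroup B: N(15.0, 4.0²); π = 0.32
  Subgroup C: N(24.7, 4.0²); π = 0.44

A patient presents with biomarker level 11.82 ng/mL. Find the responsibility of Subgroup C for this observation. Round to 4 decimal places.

0.0079

Apply Bayes' rule: the posterior for each component is proportional to its prior times its likelihood at x.
Normal densities:
  L_A = (1/(4.0·√(2π)))·exp(−(11.82−5.8)²/(2·4.0²)) = 0.099736·exp(-1.13251) = 0.0321371
  L_B = (1/(4.0·√(2π)))·exp(−(11.82−15.0)²/(2·4.0²)) = 0.099736·exp(-0.31601) = 0.0727123
  L_C = (1/(4.0·√(2π)))·exp(−(11.82−24.7)²/(2·4.0²)) = 0.099736·exp(-5.18420) = 0.00055896
Prior × likelihood for each component:
  P(Z=A)·L_A = 0.24 × 0.0321371 = 0.00771289
  P(Z=B)·L_B = 0.32 × 0.0727123 = 0.0232679
  P(Z=C)·L_C = 0.44 × 0.00055896 = 0.000245942
Denominator: 0.00771289 + 0.0232679 + 0.000245942 = 0.0312268
P(Subgroup C | 11.82 ng/mL) = 0.000245942 / 0.0312268 ≈ 0.0079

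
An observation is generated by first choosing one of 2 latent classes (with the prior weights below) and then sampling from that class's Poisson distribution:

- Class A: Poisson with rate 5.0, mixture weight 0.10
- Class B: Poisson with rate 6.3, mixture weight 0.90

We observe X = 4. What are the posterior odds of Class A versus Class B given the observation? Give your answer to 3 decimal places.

0.162

Posterior odds = (π_i f_i(x)) / (π_j f_j(x)); the normalising sum cancels.
Component likelihoods at x = 4:
  f_A = 0.175467
  f_B = 0.12053
Odds = (0.10/0.90) × (0.175467/0.12053) = 0.111111 × 1.4558 ≈ 0.162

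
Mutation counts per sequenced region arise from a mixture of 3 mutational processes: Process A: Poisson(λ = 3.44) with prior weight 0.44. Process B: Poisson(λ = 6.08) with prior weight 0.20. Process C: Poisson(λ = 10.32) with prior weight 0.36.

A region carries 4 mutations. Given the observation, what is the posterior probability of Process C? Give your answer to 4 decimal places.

0.0492

Apply Bayes' rule: the posterior for each component is proportional to its prior times its likelihood at x.
Poisson probabilities:
  p_A = 0.18709
  p_B = 0.130284
  p_C = 0.0155808
Unnormalised posteriors:
  π_A·p_A = 0.44 × 0.18709 = 0.0823194
  π_B·p_B = 0.20 × 0.130284 = 0.0260569
  π_C·p_C = 0.36 × 0.0155808 = 0.00560907
Evidence: 0.0823194 + 0.0260569 + 0.00560907 = 0.113985
P(Process C | the observation) = 0.00560907 / 0.113985 ≈ 0.0492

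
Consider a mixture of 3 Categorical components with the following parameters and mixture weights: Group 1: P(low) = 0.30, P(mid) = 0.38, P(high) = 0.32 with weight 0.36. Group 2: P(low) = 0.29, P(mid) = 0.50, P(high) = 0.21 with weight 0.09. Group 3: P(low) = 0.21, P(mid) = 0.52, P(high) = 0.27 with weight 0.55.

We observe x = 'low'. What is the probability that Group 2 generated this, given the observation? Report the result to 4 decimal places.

Apply Bayes' rule: the posterior for each component is proportional to its prior times its likelihood at x.
Categorical probabilities:
  f_1 = P(low | comp) = 0.30
  f_2 = P(low | comp) = 0.29
  f_3 = P(low | comp) = 0.21
Prior × likelihood for each component:
  π_1·f_1 = 0.36 × 0.3 = 0.108
  π_2·f_2 = 0.09 × 0.29 = 0.0261
  π_3·f_3 = 0.55 × 0.21 = 0.1155
Sum: 0.108 + 0.0261 + 0.1155 = 0.2496
P(Group 2 | the observation) = 0.0261 / 0.2496 ≈ 0.1046

0.1046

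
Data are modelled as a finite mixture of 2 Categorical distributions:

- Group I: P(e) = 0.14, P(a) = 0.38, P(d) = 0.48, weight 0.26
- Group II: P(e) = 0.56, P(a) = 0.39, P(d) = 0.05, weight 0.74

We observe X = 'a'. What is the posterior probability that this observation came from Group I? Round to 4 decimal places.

Apply Bayes' rule: the posterior for each component is proportional to its prior times its likelihood at x.
Categorical probabilities:
  p_I = 0.38
  p_II = 0.39
Multiply by the mixture weights:
  w_I·p_I = 0.26 × 0.38 = 0.0988
  w_II·p_II = 0.74 × 0.39 = 0.2886
Marginal: 0.0988 + 0.2886 = 0.3874
P(Group I | data) ≈ 0.2550

0.2550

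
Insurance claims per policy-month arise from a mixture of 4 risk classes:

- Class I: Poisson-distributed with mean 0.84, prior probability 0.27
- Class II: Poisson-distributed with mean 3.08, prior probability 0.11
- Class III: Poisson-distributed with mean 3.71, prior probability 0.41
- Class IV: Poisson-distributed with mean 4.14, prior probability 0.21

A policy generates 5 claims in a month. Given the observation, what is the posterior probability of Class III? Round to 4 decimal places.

Apply Bayes' rule: the posterior for each component is proportional to its prior times its likelihood at x.
Poisson probabilities:
  p_I = e^(−0.84)·0.84^5/5! = 0.00150455
  p_II = e^(−3.08)·3.08^5/5! = 0.106156
  p_III = e^(−3.71)·3.71^5/5! = 0.143369
  p_IV = e^(−4.14)·4.14^5/5! = 0.161377
Multiply by the mixture weights:
  P(Z=I)·p_I = 0.27 × 0.00150455 = 0.00040623
  P(Z=II)·p_II = 0.11 × 0.106156 = 0.0116772
  P(Z=III)·p_III = 0.41 × 0.143369 = 0.0587814
  P(Z=IV)·p_IV = 0.21 × 0.161377 = 0.0338891
Sum: 0.00040623 + 0.0116772 + 0.0587814 + 0.0338891 = 0.104754
So the posterior for Class III is 0.0587814 / 0.104754 ≈ 0.5611.

0.5611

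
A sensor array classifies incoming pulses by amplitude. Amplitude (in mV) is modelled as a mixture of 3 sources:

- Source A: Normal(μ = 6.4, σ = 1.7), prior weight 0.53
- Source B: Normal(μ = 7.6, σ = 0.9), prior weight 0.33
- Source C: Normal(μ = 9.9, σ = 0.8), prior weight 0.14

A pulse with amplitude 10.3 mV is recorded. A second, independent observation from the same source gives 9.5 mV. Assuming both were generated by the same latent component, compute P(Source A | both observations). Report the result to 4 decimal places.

0.0144

Posterior ∝ prior × likelihood, so P(k | x) ∝ π_k f_k(x); normalise over all components.
Since both observations come from the same component, the likelihood for component k is f_k(x₁)·f_k(x₂).
  f_A = [0.0168896] × [0.0445031] = 0.000751641
  f_B = [0.00492428] × [0.0477406] = 0.000235088
  f_C = [0.440082] × [0.440082] = 0.193672
Multiply by the mixture weights:
  π_A·f_A = 0.53 × 0.000751641 = 0.00039837
  π_B·f_B = 0.33 × 0.000235088 = 7.7579e-05
  π_C·f_C = 0.14 × 0.193672 = 0.0271141
Evidence: 0.00039837 + 7.7579e-05 + 0.0271141 = 0.02759
Responsibility of Source A: 0.00039837 / 0.02759 ≈ 0.0144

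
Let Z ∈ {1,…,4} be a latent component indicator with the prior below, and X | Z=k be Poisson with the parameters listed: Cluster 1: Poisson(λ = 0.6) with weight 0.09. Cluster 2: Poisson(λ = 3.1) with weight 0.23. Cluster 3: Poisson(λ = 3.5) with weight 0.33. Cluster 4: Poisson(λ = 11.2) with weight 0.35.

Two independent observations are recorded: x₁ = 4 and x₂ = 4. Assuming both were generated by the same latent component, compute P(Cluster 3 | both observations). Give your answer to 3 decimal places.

0.629

Apply Bayes' rule: the posterior for each component is proportional to its prior times its likelihood at x.
Since both observations come from the same component, the likelihood for component k is f_k(x₁)·f_k(x₂).
  L_1 = [e^(−0.6)·0.6^4/4! = 0.00296358] × [0.00296358] = 8.78282e-06
  L_2 = [e^(−3.1)·3.1^4/4! = 0.17335] × [0.17335] = 0.0300501
  L_3 = [e^(−3.5)·3.5^4/4! = 0.188812] × [0.188812] = 0.0356501
  L_4 = [e^(−11.2)·11.2^4/4! = 0.00896526] × [0.00896526] = 8.03758e-05
Weight by the priors:
  w_1·L_1 = 0.09 × 8.78282e-06 = 7.90454e-07
  w_2·L_2 = 0.23 × 0.0300501 = 0.00691151
  w_3·L_3 = 0.33 × 0.0356501 = 0.0117645
  w_4·L_4 = 0.35 × 8.03758e-05 = 2.81315e-05
Sum: 7.90454e-07 + 0.00691151 + 0.0117645 + 2.81315e-05 = 0.018705
Responsibility of Cluster 3: 0.0117645 / 0.018705 ≈ 0.629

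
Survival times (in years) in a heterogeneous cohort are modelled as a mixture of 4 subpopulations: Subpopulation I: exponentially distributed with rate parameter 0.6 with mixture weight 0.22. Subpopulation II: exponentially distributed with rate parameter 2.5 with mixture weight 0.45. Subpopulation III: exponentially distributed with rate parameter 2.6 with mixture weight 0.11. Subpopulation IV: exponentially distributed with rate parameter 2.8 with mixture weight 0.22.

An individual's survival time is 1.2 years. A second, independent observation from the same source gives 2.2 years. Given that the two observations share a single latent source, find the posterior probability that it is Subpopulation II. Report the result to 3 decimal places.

P(component k | x) = π_k·f_k(x) / marginal(x), where marginal(x) = Σ_j π_j·f_j(x).
Since both observations come from the same component, the likelihood for component k is f_k(x₁)·f_k(x₂).
  f_I = [0.6·e^(−0.6·1.2) = 0.6·e^(−0.7200) = 0.292051] × [0.160281] = 0.0468103
  f_II = [2.5·e^(−2.5·1.2) = 2.5·e^(−3.0000) = 0.124468] × [0.0102169] = 0.00127168
  f_III = [2.6·e^(−2.6·1.2) = 2.6·e^(−3.1200) = 0.114809] × [0.00852725] = 0.000979002
  f_IV = [2.8·e^(−2.8·1.2) = 2.8·e^(−3.3600) = 0.0972587] × [0.00591431] = 0.000575218
Prior × likelihood for each component:
  π_I·f_I = 0.22 × 0.0468103 = 0.0102983
  π_II·f_II = 0.45 × 0.00127168 = 0.000572255
  π_III·f_III = 0.11 × 0.000979002 = 0.00010769
  π_IV·f_IV = 0.22 × 0.000575218 = 0.000126548
Normaliser: 0.0102983 + 0.000572255 + 0.00010769 + 0.000126548 = 0.0111048
So the posterior for Subpopulation II is 0.000572255 / 0.0111048 ≈ 0.052.

0.052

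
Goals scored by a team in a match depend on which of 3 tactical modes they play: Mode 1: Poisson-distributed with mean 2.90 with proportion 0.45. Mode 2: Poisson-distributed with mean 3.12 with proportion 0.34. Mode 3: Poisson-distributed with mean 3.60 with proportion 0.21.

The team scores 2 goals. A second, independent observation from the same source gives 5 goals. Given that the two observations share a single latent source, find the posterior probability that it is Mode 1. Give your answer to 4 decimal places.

By Bayes' theorem, P(k | x) = π_k f_k(x) / Σ_j π_j f_j(x).
Since both observations come from the same component, the likelihood for component k is f_k(x₁)·f_k(x₂).
  L_1 = [0.231373] × [0.0940491] = 0.0217604
  L_2 = [0.214922] × [0.108791] = 0.0233816
  L_3 = [0.177058] × [0.13768] = 0.0243773
Multiply by the mixture weights:
  π_1·L_1 = 0.45 × 0.0217604 = 0.00979218
  π_2·L_2 = 0.34 × 0.0233816 = 0.00794973
  π_3·L_3 = 0.21 × 0.0243773 = 0.00511924
Marginal: 0.00979218 + 0.00794973 + 0.00511924 = 0.0228611
Responsibility of Mode 1: 0.00979218 / 0.0228611 ≈ 0.4283

0.4283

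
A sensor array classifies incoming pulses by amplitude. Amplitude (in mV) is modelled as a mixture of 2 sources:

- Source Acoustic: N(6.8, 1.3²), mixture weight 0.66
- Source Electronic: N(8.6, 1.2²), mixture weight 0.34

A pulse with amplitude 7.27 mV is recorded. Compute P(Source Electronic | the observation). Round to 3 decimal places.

0.244

Apply Bayes' rule: the posterior for each component is proportional to its prior times its likelihood at x.
Evaluate each component's likelihood at the observed value:
  p_Acoustic = (1/(1.3·√(2π)))·exp(−(7.27−6.8)²/(2·1.3²)) = 0.306879·exp(-0.06536) = 0.287464
  p_Electronic = (1/(1.2·√(2π)))·exp(−(7.27−8.6)²/(2·1.2²)) = 0.332452·exp(-0.61420) = 0.179881
Weight by the priors:
  π_Acoustic·p_Acoustic = 0.66 × 0.287464 = 0.189726
  π_Electronic·p_Electronic = 0.34 × 0.179881 = 0.0611594
Denominator: 0.189726 + 0.0611594 = 0.250886
P(Source Electronic | the observation) = 0.0611594 / 0.250886 ≈ 0.244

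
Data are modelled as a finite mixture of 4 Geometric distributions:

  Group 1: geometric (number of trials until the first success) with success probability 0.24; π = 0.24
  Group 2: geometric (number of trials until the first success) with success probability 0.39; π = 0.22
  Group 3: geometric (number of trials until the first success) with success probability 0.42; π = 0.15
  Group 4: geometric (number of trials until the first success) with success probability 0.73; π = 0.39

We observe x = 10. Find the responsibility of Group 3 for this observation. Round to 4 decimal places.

The responsibility of component k is π_k f_k(x) divided by Σ_j π_j f_j(x).
Component likelihoods at x = 10:
  L_1 = 0.0203018
  L_2 = 0.00456072
  L_3 = 0.00311962
  L_4 = 5.56669e-06
Multiply by the mixture weights:
  π_1·L_1 = 0.24 × 0.0203018 = 0.00487242
  π_2·L_2 = 0.22 × 0.00456072 = 0.00100336
  π_3·L_3 = 0.15 × 0.00311962 = 0.000467943
  π_4·L_4 = 0.39 × 5.56669e-06 = 2.17101e-06
Normaliser: 0.00487242 + 0.00100336 + 0.000467943 + 2.17101e-06 = 0.00634589
P(Group 3 | x) ≈ 0.0737

0.0737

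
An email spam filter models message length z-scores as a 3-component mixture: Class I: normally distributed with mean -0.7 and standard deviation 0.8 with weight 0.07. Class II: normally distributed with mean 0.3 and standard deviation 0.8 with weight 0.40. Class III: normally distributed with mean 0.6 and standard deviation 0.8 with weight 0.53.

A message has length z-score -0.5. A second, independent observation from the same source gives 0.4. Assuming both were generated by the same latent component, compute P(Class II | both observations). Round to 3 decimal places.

P(component k | x) = π_k·f_k(x) / marginal(x), where marginal(x) = Σ_j π_j·f_j(x).
Since both observations come from the same component, the likelihood for component k is f_k(x₁)·f_k(x₂).
  L_I = [0.483335] × [0.193765] = 0.0936536
  L_II = [0.302463] × [0.494797] = 0.149658
  L_III = [0.193765] × [0.483335] = 0.0936536
Weight by the priors:
  π_I·L_I = 0.07 × 0.0936536 = 0.00655575
  π_II·L_II = 0.40 × 0.149658 = 0.0598632
  π_III·L_III = 0.53 × 0.0936536 = 0.0496364
Denominator: 0.00655575 + 0.0598632 + 0.0496364 = 0.116055
Responsibility of Class II: 0.0598632 / 0.116055 ≈ 0.516

0.516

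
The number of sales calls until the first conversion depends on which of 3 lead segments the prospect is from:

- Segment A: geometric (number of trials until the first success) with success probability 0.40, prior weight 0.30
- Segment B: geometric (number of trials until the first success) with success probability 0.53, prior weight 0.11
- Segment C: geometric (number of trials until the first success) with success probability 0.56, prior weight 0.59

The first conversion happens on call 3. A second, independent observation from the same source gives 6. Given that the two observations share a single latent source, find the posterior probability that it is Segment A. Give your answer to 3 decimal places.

Apply Bayes' rule: the posterior for each component is proportional to its prior times its likelihood at x.
Since both observations come from the same component, the likelihood for component k is f_k(x₁)·f_k(x₂).
  p_A = [0.40·(1−0.40)^2 = 0.40·0.36 = 0.144] × [0.031104] = 0.00447898
  p_B = [0.53·(1−0.53)^2 = 0.53·0.2209 = 0.117077] × [0.0121553] = 0.0014231
  p_C = [0.56·(1−0.56)^2 = 0.56·0.1936 = 0.108416] × [0.00923531] = 0.00100126
Multiply by the mixture weights:
  π_A·p_A = 0.30 × 0.00447898 = 0.00134369
  π_B·p_B = 0.11 × 0.0014231 = 0.000156541
  π_C·p_C = 0.59 × 0.00100126 = 0.000590741
Marginal: 0.00134369 + 0.000156541 + 0.000590741 = 0.00209097
P(Segment A | data) = 0.00134369 / 0.00209097 ≈ 0.643

0.643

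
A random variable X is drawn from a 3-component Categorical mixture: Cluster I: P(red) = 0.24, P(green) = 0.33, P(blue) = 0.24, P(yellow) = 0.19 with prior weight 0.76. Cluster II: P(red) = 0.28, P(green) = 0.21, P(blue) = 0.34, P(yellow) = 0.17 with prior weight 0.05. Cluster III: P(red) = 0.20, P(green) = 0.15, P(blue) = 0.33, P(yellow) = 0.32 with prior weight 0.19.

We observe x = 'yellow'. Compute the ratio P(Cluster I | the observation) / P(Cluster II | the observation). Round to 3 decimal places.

16.988

Since P(k|x) ∝ π_k f_k(x), the posterior odds are π_i f_i(x) / (π_j f_j(x)).
Categorical probabilities:
  f_I = P(yellow | comp) = 0.19
  f_II = P(yellow | comp) = 0.17
  f_III = P(yellow | comp) = 0.32
Odds = (0.76/0.05) × (0.19/0.17) = 15.2 × 1.11765 ≈ 16.988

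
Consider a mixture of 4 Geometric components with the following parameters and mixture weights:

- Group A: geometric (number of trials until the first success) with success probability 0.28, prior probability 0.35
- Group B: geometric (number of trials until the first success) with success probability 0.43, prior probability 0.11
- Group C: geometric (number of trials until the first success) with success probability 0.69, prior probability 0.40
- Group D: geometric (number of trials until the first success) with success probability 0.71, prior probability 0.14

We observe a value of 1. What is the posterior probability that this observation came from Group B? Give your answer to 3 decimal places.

0.091

Apply Bayes' rule: the posterior for each component is proportional to its prior times its likelihood at x.
Geometric probabilities:
  f_A = 0.28·(1−0.28)^0 = 0.28·1 = 0.28
  f_B = 0.43·(1−0.43)^0 = 0.43·1 = 0.43
  f_C = 0.69·(1−0.69)^0 = 0.69·1 = 0.69
  f_D = 0.71·(1−0.71)^0 = 0.71·1 = 0.71
Multiply by the mixture weights:
  π_A·f_A = 0.35 × 0.28 = 0.098
  π_B·f_B = 0.11 × 0.43 = 0.0473
  π_C·f_C = 0.40 × 0.69 = 0.276
  π_D·f_D = 0.14 × 0.71 = 0.0994
Normaliser: 0.098 + 0.0473 + 0.276 + 0.0994 = 0.5207
Responsibility of Group B: 0.0473 / 0.5207 ≈ 0.091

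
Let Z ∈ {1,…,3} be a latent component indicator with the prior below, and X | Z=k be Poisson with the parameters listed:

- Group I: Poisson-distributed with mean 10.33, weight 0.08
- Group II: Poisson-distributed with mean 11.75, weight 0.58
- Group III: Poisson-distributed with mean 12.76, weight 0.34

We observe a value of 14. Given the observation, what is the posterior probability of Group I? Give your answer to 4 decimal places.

0.0531

P(component k | x) = w_k·f_k(x) / marginal(x), where marginal(x) = Σ_j w_j·f_j(x).
Poisson probabilities:
  p_I = 0.058984
  p_II = 0.086529
  p_III = 0.0999778
Unnormalised posteriors:
  w_I·p_I = 0.08 × 0.058984 = 0.00471872
  w_II·p_II = 0.58 × 0.086529 = 0.0501868
  w_III·p_III = 0.34 × 0.0999778 = 0.0339924
Evidence: 0.00471872 + 0.0501868 + 0.0339924 = 0.088898
P(Group I | x) ≈ 0.0531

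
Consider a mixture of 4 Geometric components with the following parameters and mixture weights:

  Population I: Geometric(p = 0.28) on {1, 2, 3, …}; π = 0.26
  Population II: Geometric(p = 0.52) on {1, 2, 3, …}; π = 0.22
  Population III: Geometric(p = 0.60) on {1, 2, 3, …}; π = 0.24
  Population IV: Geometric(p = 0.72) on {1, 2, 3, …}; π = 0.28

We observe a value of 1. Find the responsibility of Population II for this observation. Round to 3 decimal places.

P(component k | x) = π_k·f_k(x) / marginal(x), where marginal(x) = Σ_j π_j·f_j(x).
Geometric probabilities:
  f_I = 0.28
  f_II = 0.52
  f_III = 0.6
  f_IV = 0.72
Prior × likelihood for each component:
  π_I·f_I = 0.26 × 0.28 = 0.0728
  π_II·f_II = 0.22 × 0.52 = 0.1144
  π_III·f_III = 0.24 × 0.6 = 0.144
  π_IV·f_IV = 0.28 × 0.72 = 0.2016
Normaliser: 0.0728 + 0.1144 + 0.144 + 0.2016 = 0.5328
Responsibility of Population II: 0.1144 / 0.5328 ≈ 0.215

0.215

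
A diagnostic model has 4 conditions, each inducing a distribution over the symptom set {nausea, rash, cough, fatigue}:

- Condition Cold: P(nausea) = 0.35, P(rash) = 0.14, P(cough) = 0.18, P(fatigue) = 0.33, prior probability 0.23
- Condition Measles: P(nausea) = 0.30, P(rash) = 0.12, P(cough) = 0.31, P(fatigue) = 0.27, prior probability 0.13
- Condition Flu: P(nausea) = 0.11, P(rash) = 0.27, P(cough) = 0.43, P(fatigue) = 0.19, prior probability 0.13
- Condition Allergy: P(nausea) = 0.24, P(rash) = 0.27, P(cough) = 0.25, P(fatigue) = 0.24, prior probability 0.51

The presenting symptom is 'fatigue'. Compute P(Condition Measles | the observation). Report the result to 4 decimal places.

0.1360

Apply Bayes' rule: the posterior for each component is proportional to its prior times its likelihood at x.
Component likelihoods at x = 'fatigue':
  L_Cold = 0.33
  L_Measles = 0.27
  L_Flu = 0.19
  L_Allergy = 0.24
Weight by the priors:
  π_Cold·L_Cold = 0.23 × 0.33 = 0.0759
  π_Measles·L_Measles = 0.13 × 0.27 = 0.0351
  π_Flu·L_Flu = 0.13 × 0.19 = 0.0247
  π_Allergy·L_Allergy = 0.51 × 0.24 = 0.1224
Marginal: 0.0759 + 0.0351 + 0.0247 + 0.1224 = 0.2581
P(Condition Measles | x) = 0.0351 / 0.2581 ≈ 0.1360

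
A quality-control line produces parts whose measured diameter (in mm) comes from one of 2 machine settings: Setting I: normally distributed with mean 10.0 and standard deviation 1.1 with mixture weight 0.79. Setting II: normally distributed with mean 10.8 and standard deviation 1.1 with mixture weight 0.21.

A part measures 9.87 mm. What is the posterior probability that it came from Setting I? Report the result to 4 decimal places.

The responsibility of component k is π_k f_k(x) divided by Σ_j π_j f_j(x).
Component likelihoods at x = 9.87 mm:
  L_I = (1/(1.1·√(2π)))·exp(−(9.87−10.0)²/(2·1.1²)) = 0.362675·exp(-0.00698) = 0.360151
  L_II = (1/(1.1·√(2π)))·exp(−(9.87−10.8)²/(2·1.1²)) = 0.362675·exp(-0.35740) = 0.253689
Weight by the priors:
  π_I·L_I = 0.79 × 0.360151 = 0.284519
  π_II·L_II = 0.21 × 0.253689 = 0.0532747
Normaliser: 0.284519 + 0.0532747 = 0.337794
P(Setting I | data) = 0.284519 / 0.337794 ≈ 0.8423

0.8423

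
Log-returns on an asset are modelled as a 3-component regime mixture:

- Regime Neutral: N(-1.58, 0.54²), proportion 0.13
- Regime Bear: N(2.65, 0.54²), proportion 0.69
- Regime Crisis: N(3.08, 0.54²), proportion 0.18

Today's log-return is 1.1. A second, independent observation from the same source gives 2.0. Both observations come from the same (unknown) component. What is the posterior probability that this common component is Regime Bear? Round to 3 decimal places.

By Bayes' theorem, P(k | x) = π_k f_k(x) / Σ_j π_j f_j(x).
Since both observations come from the same component, the likelihood for component k is f_k(x₁)·f_k(x₂).
  L_Neutral = [3.31102e-06] × [2.11088e-10] = 6.98917e-16
  L_Bear = [0.012007] × [0.358007] = 0.00429859
  L_Crisis = [0.00088939] × [0.0999833] = 8.89241e-05
Unnormalised posteriors:
  π_Neutral·L_Neutral = 0.13 × 6.98917e-16 = 9.08592e-17
  π_Bear·L_Bear = 0.69 × 0.00429859 = 0.00296602
  π_Crisis·L_Crisis = 0.18 × 8.89241e-05 = 1.60063e-05
Normaliser: 9.08592e-17 + 0.00296602 + 1.60063e-05 = 0.00298203
P(Regime Bear | data) = 0.00296602 / 0.00298203 ≈ 0.995

0.995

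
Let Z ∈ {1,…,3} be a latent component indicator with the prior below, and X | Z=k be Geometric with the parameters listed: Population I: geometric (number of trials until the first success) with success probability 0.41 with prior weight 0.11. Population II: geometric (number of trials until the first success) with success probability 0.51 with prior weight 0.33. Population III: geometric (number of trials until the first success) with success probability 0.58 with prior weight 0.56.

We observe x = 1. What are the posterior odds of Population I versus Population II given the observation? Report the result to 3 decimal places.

0.268

Since P(k|x) ∝ P(Z=k) f_k(x), the posterior odds are P(Z=i) f_i(x) / (P(Z=j) f_j(x)).
Evaluate each component's likelihood at the observed value:
  f_I = 0.41·(1−0.41)^0 = 0.41·1 = 0.41
  f_II = 0.51·(1−0.51)^0 = 0.51·1 = 0.51
  f_III = 0.58·(1−0.58)^0 = 0.58·1 = 0.58
0.0451 / 0.1683 ≈ 0.268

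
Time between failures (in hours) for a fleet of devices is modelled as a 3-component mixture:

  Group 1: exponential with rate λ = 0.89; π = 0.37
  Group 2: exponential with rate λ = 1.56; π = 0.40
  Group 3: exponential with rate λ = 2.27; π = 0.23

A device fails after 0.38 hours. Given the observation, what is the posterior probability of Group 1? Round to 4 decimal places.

Posterior ∝ prior × likelihood, so P(k | x) ∝ π_k f_k(x); normalise over all components.
Component likelihoods at x = 0.38 hours:
  L_1 = 0.634617
  L_2 = 0.862333
  L_3 = 0.958084
Weight by the priors:
  π_1·L_1 = 0.37 × 0.634617 = 0.234808
  π_2·L_2 = 0.40 × 0.862333 = 0.344933
  π_3·L_3 = 0.23 × 0.958084 = 0.220359
Sum: 0.234808 + 0.344933 + 0.220359 = 0.800101
Responsibility of Group 1: 0.234808 / 0.800101 ≈ 0.2935

0.2935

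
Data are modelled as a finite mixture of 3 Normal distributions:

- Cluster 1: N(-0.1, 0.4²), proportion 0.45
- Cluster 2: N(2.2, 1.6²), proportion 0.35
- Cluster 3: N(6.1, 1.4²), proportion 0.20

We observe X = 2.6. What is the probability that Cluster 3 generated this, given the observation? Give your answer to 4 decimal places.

Posterior ∝ prior × likelihood, so P(k | x) ∝ P(Z=k) f_k(x); normalise over all components.
Component likelihoods at x = 2.6:
  p_1 = (1/(0.4·√(2π)))·exp(−(2.6−-0.1)²/(2·0.4²)) = 0.997356·exp(-22.78125) = 1.27373e-10
  p_2 = (1/(1.6·√(2π)))·exp(−(2.6−2.2)²/(2·1.6²)) = 0.249339·exp(-0.03125) = 0.241668
  p_3 = (1/(1.4·√(2π)))·exp(−(2.6−6.1)²/(2·1.4²)) = 0.284959·exp(-3.12500) = 0.0125202
Multiply by the mixture weights:
  P(Z=1)·p_1 = 0.45 × 1.27373e-10 = 5.73181e-11
  P(Z=2)·p_2 = 0.35 × 0.241668 = 0.0845837
  P(Z=3)·p_3 = 0.20 × 0.0125202 = 0.00250404
Marginal: 5.73181e-11 + 0.0845837 + 0.00250404 = 0.0870877
P(Cluster 3 | data) ≈ 0.0288

0.0288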